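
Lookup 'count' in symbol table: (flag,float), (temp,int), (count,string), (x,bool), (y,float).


Lookup 'count' → type string


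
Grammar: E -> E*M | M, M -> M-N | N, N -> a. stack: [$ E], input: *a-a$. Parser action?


shift '*' to continue E -> E*M
Action: shift


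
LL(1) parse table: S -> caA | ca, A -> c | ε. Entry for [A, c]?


For [A, c]: 'c' ∈ FIRST(c)
Entry: A -> c


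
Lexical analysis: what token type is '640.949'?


Pattern: digits with a decimal point
Type: FLOAT_LITERAL


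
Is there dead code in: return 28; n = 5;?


statement follows a return and is unreachable
Dead: 'n = 5'


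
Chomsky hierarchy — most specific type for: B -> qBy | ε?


Single nonterminal LHS, but q^n y^n is not regular
Classification: Type 2 (Context-Free)


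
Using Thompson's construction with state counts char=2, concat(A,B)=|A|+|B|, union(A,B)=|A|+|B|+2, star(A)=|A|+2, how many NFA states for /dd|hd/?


Syntax tree has 4 char leaf(s), 1 union(s), 0 star(s)
chars contribute 4×2 = 8; each union adds +2; each star adds +2
Total: 8 + 2 + 0 = 10 states


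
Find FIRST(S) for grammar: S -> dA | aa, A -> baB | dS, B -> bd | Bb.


Per alternative of S: FIRST(dA) = {d}; FIRST(aa) = {a}
FIRST(S) = {a, d}


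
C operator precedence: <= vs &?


'<=' is relational (level 7); '&' is bitwise AND (level 5)
Higher level binds tighter
'<=' has higher precedence than '&'


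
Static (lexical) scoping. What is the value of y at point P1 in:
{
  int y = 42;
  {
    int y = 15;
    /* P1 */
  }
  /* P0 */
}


y declared in the same block as P1
y = 15


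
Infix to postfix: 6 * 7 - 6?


Left to right (same or higher precedence on left)
Postfix: 6 7 * 6 -


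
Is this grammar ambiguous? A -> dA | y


right-linear, alternatives start with distinct terminals 'd' vs 'y': unique leftmost derivation
Unambiguous


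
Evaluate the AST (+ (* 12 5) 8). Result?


Evaluate inner: (* 12 5) = 60
Evaluate root: (+ 60 8) = 68
Result: 68


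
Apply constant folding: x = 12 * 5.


12 * 5 = 60 at compile time
Optimized: x = 60


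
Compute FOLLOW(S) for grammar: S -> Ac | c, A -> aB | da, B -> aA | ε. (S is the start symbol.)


$ ∈ FOLLOW(S). For each A -> αBβ: add FIRST(β)\{ε} to FOLLOW(B); if β nullable, add FOLLOW(A).
FOLLOW(S) = {$}


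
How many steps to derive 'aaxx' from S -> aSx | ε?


Derivation: S => aSx => aaSxx => aaxx
Steps: 3


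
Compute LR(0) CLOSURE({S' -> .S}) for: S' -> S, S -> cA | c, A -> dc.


Start: S' -> .S
For each item with dot before a nonterminal B, add B -> .γ for every B-production
Closure: [S' -> .S, S -> .cA, S -> .c]


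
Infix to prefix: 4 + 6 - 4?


left-to-right (same/higher precedence on left): tree is (- (+ 4 6) 4)
Prefix: - + 4 6 4


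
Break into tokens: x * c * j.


Scan left to right, longest-match per lexeme
Tokens: ID(x), OP(*), ID(c), OP(*), ID(j)


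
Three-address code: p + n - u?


Break into single-operator statements:
t1 = p + n
t2 = t1 - u


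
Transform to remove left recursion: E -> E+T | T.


Left-recursive alternatives: E+T; non-recursive: T
Introduce E': E -> TE', E' -> +TE' | ε


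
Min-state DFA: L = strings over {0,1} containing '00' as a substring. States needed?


KMP-style automaton: 2 progress states + 1 absorbing accept = 3
Minimal DFA: 3 states


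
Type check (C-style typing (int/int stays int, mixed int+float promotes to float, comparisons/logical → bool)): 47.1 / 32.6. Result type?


Operand types: float / float
Rule: mixed int/float promotes to float; int/int stays int
Result type: float


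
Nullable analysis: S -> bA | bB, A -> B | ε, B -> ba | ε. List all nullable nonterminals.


A nonterminal is nullable iff some alternative derives ε (directly, or every symbol in it is nullable)
Nullable: {A, B}


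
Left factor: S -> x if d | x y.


Common prefix: 'x'
Factored: S -> x S', S' -> if d | y


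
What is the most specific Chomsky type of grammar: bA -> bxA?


LHS has context (more than one symbol) and |LHS| ≤ |RHS|
Classification: Type 1 (Context-Sensitive)


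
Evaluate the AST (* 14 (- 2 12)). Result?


Evaluate inner: (- 2 12) = -10
Evaluate root: (* 14 -10) = -140
Result: -140


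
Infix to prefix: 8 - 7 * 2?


'*' binds tighter: tree is (- 8 (* 7 2))
Prefix: - 8 * 7 2


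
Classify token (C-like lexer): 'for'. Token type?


Pattern: reserved word
Type: KEYWORD


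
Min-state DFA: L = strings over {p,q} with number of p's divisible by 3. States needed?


Track (count of p) mod 3: states 0..2, accept at 0
Minimal DFA: 3 states


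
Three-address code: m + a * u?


Break into single-operator statements:
t1 = a * u
t2 = m + t1


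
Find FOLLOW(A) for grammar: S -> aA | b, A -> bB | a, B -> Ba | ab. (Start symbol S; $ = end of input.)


$ ∈ FOLLOW(S). For each A -> αBβ: add FIRST(β)\{ε} to FOLLOW(B); if β nullable, add FOLLOW(A).
FOLLOW(A) = {$}


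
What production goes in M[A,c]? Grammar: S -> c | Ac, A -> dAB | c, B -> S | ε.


For [A, c]: 'c' ∈ FIRST(c)
Entry: A -> c


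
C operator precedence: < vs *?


'*' is multiplicative (level 10); '<' is relational (level 7)
Higher level binds tighter
'*' has higher precedence than '<'


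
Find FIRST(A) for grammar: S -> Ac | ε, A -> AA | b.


Per alternative of A: FIRST(AA) = {b}; FIRST(b) = {b}
FIRST(A) = {b}


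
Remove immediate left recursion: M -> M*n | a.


Left-recursive alternatives: M*n; non-recursive: a
Introduce M': M -> aM', M' -> *nM' | ε


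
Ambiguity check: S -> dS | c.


right-linear, alternatives start with distinct terminals 'd' vs 'c': unique leftmost derivation
Unambiguous


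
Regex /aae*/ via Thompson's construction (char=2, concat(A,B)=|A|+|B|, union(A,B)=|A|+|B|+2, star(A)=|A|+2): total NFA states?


Syntax tree has 3 char leaf(s), 0 union(s), 1 star(s)
chars contribute 3×2 = 6; each union adds +2; each star adds +2
Total: 6 + 0 + 2 = 8 states


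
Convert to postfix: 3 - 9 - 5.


Left to right (same or higher precedence on left)
Postfix: 3 9 - 5 -


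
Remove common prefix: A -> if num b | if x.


Common prefix: 'if'
Factored: A -> if A', A' -> num b | x


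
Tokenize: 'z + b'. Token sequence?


Scan left to right, longest-match per lexeme
Tokens: ID(z), OP(+), ID(b)


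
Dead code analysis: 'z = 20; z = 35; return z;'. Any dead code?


first assignment to z is overwritten before any read
Dead: 'z = 20'


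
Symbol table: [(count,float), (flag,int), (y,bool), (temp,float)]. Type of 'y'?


Lookup 'y' → type bool


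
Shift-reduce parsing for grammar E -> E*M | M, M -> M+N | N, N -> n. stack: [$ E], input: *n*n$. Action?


shift '*' to continue E -> E*M
Action: shift


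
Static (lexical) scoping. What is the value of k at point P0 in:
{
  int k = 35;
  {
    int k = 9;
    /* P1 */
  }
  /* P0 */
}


k declared in the same block as P0
k = 35


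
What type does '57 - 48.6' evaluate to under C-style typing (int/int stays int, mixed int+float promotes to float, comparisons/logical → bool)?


Operand types: int - float
Rule: mixed int/float promotes to float; int/int stays int
Result type: float


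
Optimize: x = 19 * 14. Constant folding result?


19 * 14 = 266 at compile time
Optimized: x = 266


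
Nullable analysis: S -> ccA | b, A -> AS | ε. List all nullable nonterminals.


A nonterminal is nullable iff some alternative derives ε (directly, or every symbol in it is nullable)
Nullable: {A}


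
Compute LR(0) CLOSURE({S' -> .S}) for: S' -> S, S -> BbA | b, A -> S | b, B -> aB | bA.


Start: S' -> .S
For each item with dot before a nonterminal B, add B -> .γ for every B-production
Closure: [S' -> .S, S -> .BbA, S -> .b, B -> .aB, B -> .bA]


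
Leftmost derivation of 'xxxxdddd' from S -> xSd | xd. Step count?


Derivation: S => xSd => xxSdd => xxxSddd => xxxxdddd
Steps: 4


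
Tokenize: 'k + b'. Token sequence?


Scan left to right, longest-match per lexeme
Tokens: ID(k), OP(+), ID(b)


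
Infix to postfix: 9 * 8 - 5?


Left to right (same or higher precedence on left)
Postfix: 9 8 * 5 -


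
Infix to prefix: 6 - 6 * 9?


'*' binds tighter: tree is (- 6 (* 6 9))
Prefix: - 6 * 6 9


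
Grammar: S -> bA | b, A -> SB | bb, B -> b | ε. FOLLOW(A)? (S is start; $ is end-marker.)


$ ∈ FOLLOW(S). For each A -> αBβ: add FIRST(β)\{ε} to FOLLOW(B); if β nullable, add FOLLOW(A).
FOLLOW(A) = {$, b}


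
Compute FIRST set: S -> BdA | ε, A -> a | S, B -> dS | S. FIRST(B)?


Per alternative of B: FIRST(dS) = {d}; FIRST(S) = {d, ε}
FIRST(B) = {d, ε}


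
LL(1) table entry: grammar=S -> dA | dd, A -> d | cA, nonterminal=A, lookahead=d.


For [A, d]: 'd' ∈ FIRST(d)
Entry: A -> d


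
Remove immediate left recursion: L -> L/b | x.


Left-recursive alternatives: L/b; non-recursive: x
Introduce L': L -> xL', L' -> /bL' | ε


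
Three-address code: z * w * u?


Break into single-operator statements:
t1 = z * w
t2 = t1 * u


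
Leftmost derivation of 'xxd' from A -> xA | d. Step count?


Derivation: A => xA => xxA => xxd
Steps: 3


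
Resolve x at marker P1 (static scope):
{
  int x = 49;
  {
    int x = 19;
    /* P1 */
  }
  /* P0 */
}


x declared in the same block as P1
x = 19


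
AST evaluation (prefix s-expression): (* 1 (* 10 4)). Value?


Evaluate inner: (* 10 4) = 40
Evaluate root: (* 1 40) = 40
Result: 40


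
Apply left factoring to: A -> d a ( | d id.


Common prefix: 'd'
Factored: A -> d A', A' -> a ( | id


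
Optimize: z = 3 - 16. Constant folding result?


3 - 16 = -13 at compile time
Optimized: z = -13


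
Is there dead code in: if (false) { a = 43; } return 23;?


condition is constant false, so the whole block is unreachable
Dead: 'if (false) { a = 43; }'


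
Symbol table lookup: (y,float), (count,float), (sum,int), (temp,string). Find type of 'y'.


Lookup 'y' → type float


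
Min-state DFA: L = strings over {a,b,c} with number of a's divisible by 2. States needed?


Track (count of a) mod 2: states 0..1, accept at 0
Minimal DFA: 2 states


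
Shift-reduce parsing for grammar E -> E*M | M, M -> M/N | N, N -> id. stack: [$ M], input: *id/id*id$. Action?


lookahead ∉ {/} so M won't extend; reduce E -> M
Action: reduce (E -> M)


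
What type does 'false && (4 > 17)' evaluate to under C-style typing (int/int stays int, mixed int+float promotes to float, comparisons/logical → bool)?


Operand types: bool && bool
Rule: logical operators take bool operands and yield bool
Result type: bool


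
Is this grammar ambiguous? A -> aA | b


right-linear, alternatives start with distinct terminals 'a' vs 'b': unique leftmost derivation
Unambiguous


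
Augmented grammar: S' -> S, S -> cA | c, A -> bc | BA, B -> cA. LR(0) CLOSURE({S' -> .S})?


Start: S' -> .S
For each item with dot before a nonterminal B, add B -> .γ for every B-production
Closure: [S' -> .S, S -> .cA, S -> .c]


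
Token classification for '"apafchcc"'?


Pattern: double-quoted sequence
Type: STRING_LITERAL


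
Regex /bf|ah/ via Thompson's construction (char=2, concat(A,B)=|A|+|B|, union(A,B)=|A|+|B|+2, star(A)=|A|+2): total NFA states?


Syntax tree has 4 char leaf(s), 1 union(s), 0 star(s)
chars contribute 4×2 = 8; each union adds +2; each star adds +2
Total: 8 + 2 + 0 = 10 states


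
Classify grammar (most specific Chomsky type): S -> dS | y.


Right-linear: every RHS is a terminal or a terminal followed by one nonterminal
Classification: Type 3 (Regular)


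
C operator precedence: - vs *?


'*' is multiplicative (level 10); '-' is additive (level 9)
Higher level binds tighter
'*' has higher precedence than '-'


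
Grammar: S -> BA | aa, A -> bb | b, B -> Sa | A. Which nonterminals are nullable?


A nonterminal is nullable iff some alternative derives ε (directly, or every symbol in it is nullable)
Nullable: {}


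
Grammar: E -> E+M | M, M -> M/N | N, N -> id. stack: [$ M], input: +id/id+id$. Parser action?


lookahead ∉ {/} so M won't extend; reduce E -> M
Action: reduce (E -> M)


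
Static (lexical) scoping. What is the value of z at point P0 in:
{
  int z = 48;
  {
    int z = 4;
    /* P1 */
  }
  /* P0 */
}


z declared in the same block as P0
z = 48


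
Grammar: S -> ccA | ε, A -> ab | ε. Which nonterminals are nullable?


A nonterminal is nullable iff some alternative derives ε (directly, or every symbol in it is nullable)
Nullable: {A, S}


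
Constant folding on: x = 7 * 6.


7 * 6 = 42 at compile time
Optimized: x = 42


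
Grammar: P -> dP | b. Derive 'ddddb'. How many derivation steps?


Derivation: P => dP => ddP => dddP => ddddP => ddddb
Steps: 5


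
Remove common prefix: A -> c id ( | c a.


Common prefix: 'c'
Factored: A -> c A', A' -> id ( | a


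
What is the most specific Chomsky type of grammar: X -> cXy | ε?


Single nonterminal LHS, but c^n y^n is not regular
Classification: Type 2 (Context-Free)


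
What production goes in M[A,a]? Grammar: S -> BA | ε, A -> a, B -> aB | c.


For [A, a]: 'a' ∈ FIRST(a)
Entry: A -> a


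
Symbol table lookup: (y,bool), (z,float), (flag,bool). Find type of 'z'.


Lookup 'z' → type float


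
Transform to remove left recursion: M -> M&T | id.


Left-recursive alternatives: M&T; non-recursive: id
Introduce M': M -> idM', M' -> &TM' | ε


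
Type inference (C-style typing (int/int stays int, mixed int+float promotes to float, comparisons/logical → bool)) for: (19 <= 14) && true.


Operand types: bool && bool
Rule: logical operators take bool operands and yield bool
Result type: bool


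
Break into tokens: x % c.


Scan left to right, longest-match per lexeme
Tokens: ID(x), OP(%), ID(c)


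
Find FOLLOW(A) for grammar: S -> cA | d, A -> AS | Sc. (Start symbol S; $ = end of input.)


$ ∈ FOLLOW(S). For each A -> αBβ: add FIRST(β)\{ε} to FOLLOW(B); if β nullable, add FOLLOW(A).
FOLLOW(A) = {$, c, d}


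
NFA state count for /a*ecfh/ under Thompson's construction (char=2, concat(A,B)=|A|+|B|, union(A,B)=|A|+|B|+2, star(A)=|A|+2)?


Syntax tree has 5 char leaf(s), 0 union(s), 1 star(s)
chars contribute 5×2 = 10; each union adds +2; each star adds +2
Total: 10 + 0 + 2 = 12 states


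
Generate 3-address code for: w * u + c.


Break into single-operator statements:
t1 = w * u
t2 = t1 + c


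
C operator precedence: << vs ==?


'<<' is shift (level 8); '==' is equality (level 6)
Higher level binds tighter
'<<' has higher precedence than '=='


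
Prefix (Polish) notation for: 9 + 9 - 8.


left-to-right (same/higher precedence on left): tree is (- (+ 9 9) 8)
Prefix: - + 9 9 8


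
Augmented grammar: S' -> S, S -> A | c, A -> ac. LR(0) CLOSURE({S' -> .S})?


Start: S' -> .S
For each item with dot before a nonterminal B, add B -> .γ for every B-production
Closure: [S' -> .S, S -> .A, S -> .c, A -> .ac]


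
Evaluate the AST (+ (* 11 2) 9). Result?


Evaluate inner: (* 11 2) = 22
Evaluate root: (+ 22 9) = 31
Result: 31


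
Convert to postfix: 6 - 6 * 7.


* has higher precedence, evaluate 6*7 first
Postfix: 6 6 7 * -


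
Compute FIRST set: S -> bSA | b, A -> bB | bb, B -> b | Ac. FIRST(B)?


Per alternative of B: FIRST(b) = {b}; FIRST(Ac) = {b}
FIRST(B) = {b}


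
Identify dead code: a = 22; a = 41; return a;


first assignment to a is overwritten before any read
Dead: 'a = 22'


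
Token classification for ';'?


Pattern: delimiter/punctuation
Type: PUNCTUATION


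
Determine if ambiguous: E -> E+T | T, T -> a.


precedence layered via separate nonterminal T: deterministic
Unambiguous


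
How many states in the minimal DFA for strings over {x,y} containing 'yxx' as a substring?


KMP-style automaton: 3 progress states + 1 absorbing accept = 4
Minimal DFA: 4 states


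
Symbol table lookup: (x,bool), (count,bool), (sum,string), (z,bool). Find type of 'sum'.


Lookup 'sum' → type string


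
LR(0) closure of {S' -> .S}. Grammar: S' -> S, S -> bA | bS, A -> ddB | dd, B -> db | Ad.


Start: S' -> .S
For each item with dot before a nonterminal B, add B -> .γ for every B-production
Closure: [S' -> .S, S -> .bA, S -> .bS]


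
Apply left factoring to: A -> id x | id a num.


Common prefix: 'id'
Factored: A -> id A', A' -> x | a num


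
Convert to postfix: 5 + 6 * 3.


* has higher precedence, evaluate 6*3 first
Postfix: 5 6 3 * +


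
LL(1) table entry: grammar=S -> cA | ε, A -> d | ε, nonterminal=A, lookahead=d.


For [A, d]: 'd' ∈ FIRST(d)
Entry: A -> d


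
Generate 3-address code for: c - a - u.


Break into single-operator statements:
t1 = c - a
t2 = t1 - u


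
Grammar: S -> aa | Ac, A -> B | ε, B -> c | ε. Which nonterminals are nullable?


A nonterminal is nullable iff some alternative derives ε (directly, or every symbol in it is nullable)
Nullable: {A, B}


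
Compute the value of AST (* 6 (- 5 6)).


Evaluate inner: (- 5 6) = -1
Evaluate root: (* 6 -1) = -6
Result: -6


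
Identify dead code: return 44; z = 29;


statement follows a return and is unreachable
Dead: 'z = 29'


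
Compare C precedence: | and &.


'&' is bitwise AND (level 5); '|' is bitwise OR (level 3)
Higher level binds tighter
'&' has higher precedence than '|'


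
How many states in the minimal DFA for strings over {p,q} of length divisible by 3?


Track length mod 3: states 0..2, accept at 0
Minimal DFA: 3 states


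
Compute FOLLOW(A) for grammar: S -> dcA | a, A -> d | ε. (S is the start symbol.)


$ ∈ FOLLOW(S). For each A -> αBβ: add FIRST(β)\{ε} to FOLLOW(B); if β nullable, add FOLLOW(A).
FOLLOW(A) = {$}


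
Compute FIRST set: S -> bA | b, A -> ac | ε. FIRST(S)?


Per alternative of S: FIRST(bA) = {b}; FIRST(b) = {b}
FIRST(S) = {b}


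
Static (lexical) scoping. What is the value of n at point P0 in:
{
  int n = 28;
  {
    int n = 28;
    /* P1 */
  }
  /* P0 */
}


n declared in the same block as P0
n = 28


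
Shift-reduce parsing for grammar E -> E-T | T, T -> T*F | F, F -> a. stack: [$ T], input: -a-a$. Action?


lookahead ∉ {*} so T won't extend; reduce E -> T
Action: reduce (E -> T)


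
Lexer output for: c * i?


Scan left to right, longest-match per lexeme
Tokens: ID(c), OP(*), ID(i)


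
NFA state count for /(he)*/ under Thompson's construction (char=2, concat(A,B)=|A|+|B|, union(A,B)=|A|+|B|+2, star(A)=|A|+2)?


Syntax tree has 2 char leaf(s), 0 union(s), 1 star(s)
chars contribute 2×2 = 4; each union adds +2; each star adds +2
Total: 4 + 0 + 2 = 6 states


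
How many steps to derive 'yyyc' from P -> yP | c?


Derivation: P => yP => yyP => yyyP => yyyc
Steps: 4


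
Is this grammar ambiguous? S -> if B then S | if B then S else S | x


dangling else: 'if B then if B then x else x' parses two ways
Ambiguous


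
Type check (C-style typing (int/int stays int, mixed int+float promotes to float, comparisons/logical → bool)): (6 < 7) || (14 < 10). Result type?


Operand types: bool || bool
Rule: logical operators take bool operands and yield bool
Result type: bool


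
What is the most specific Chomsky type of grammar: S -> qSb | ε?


Single nonterminal LHS, but q^n b^n is not regular
Classification: Type 2 (Context-Free)


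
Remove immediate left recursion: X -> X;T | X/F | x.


Left-recursive alternatives: X;T, X/F; non-recursive: x
Introduce X': X -> xX', X' -> ;TX' | /FX' | ε


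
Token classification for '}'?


Pattern: delimiter/punctuation
Type: PUNCTUATION


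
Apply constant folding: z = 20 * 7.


20 * 7 = 140 at compile time
Optimized: z = 140


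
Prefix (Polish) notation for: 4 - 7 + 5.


left-to-right (same/higher precedence on left): tree is (+ (- 4 7) 5)
Prefix: + - 4 7 5


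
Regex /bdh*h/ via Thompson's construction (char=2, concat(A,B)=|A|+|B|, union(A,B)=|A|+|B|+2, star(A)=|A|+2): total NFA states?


Syntax tree has 4 char leaf(s), 0 union(s), 1 star(s)
chars contribute 4×2 = 8; each union adds +2; each star adds +2
Total: 8 + 0 + 2 = 10 states


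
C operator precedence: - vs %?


'%' is multiplicative (level 10); '-' is additive (level 9)
Higher level binds tighter
'%' has higher precedence than '-'


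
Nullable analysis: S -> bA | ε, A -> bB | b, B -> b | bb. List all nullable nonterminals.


A nonterminal is nullable iff some alternative derives ε (directly, or every symbol in it is nullable)
Nullable: {S}


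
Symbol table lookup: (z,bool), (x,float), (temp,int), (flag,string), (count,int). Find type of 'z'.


Lookup 'z' → type bool


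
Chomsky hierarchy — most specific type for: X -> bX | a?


Right-linear: every RHS is a terminal or a terminal followed by one nonterminal
Classification: Type 3 (Regular)


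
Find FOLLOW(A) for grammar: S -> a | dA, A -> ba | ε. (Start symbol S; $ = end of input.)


$ ∈ FOLLOW(S). For each A -> αBβ: add FIRST(β)\{ε} to FOLLOW(B); if β nullable, add FOLLOW(A).
FOLLOW(A) = {$}


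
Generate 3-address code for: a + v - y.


Break into single-operator statements:
t1 = a + v
t2 = t1 - y


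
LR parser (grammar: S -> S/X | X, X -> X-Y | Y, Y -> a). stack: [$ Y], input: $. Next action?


'Y' (not preceded by X-) is the handle for X -> Y
Action: reduce (X -> Y)


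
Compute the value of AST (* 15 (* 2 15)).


Evaluate inner: (* 2 15) = 30
Evaluate root: (* 15 30) = 450
Result: 450


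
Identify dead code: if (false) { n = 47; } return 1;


condition is constant false, so the whole block is unreachable
Dead: 'if (false) { n = 47; }'


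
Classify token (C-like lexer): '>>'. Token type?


Pattern: operator symbol
Type: OPERATOR


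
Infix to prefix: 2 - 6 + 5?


left-to-right (same/higher precedence on left): tree is (+ (- 2 6) 5)
Prefix: + - 2 6 5


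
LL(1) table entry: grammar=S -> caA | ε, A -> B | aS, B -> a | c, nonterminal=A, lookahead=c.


For [A, c]: 'c' ∈ FIRST(B)
Entry: A -> B


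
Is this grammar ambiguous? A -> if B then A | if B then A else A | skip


dangling else: 'if B then if B then skip else skip' parses two ways
Ambiguous


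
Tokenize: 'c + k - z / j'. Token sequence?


Scan left to right, longest-match per lexeme
Tokens: ID(c), OP(+), ID(k), OP(-), ID(z), OP(/), ID(j)


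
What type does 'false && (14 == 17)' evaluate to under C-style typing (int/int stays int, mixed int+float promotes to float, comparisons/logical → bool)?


Operand types: bool && bool
Rule: logical operators take bool operands and yield bool
Result type: bool


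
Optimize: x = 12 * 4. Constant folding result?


12 * 4 = 48 at compile time
Optimized: x = 48


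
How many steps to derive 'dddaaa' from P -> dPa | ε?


Derivation: P => dPa => ddPaa => dddPaaa => dddaaa
Steps: 4


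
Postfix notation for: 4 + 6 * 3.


* has higher precedence, evaluate 6*3 first
Postfix: 4 6 3 * +


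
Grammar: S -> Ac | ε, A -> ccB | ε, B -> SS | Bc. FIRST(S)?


Per alternative of S: FIRST(Ac) = {c}; FIRST(ε) = {ε}
FIRST(S) = {c, ε}


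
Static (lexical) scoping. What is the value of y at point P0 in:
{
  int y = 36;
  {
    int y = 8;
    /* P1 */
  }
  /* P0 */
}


y declared in the same block as P0
y = 36


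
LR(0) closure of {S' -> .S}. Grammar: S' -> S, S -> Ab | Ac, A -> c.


Start: S' -> .S
For each item with dot before a nonterminal B, add B -> .γ for every B-production
Closure: [S' -> .S, S -> .Ab, S -> .Ac, A -> .c]


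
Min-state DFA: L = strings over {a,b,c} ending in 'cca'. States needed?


Track the longest suffix of input matching a prefix of 'cca': 4 classes (prefixes of length 0..3)
Minimal DFA: 4 states


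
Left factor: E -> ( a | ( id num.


Common prefix: '('
Factored: E -> ( E', E' -> a | id num


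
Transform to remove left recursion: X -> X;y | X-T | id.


Left-recursive alternatives: X;y, X-T; non-recursive: id
Introduce X': X -> idX', X' -> ;yX' | -TX' | ε


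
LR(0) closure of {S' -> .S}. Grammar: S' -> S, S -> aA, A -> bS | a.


Start: S' -> .S
For each item with dot before a nonterminal B, add B -> .γ for every B-production
Closure: [S' -> .S, S -> .aA]


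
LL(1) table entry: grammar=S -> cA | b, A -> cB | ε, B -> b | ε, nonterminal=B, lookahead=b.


For [B, b]: 'b' ∈ FIRST(b)
Entry: B -> b


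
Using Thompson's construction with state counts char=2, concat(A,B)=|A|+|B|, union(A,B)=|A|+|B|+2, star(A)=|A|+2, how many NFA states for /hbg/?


Syntax tree has 3 char leaf(s), 0 union(s), 0 star(s)
chars contribute 3×2 = 6; each union adds +2; each star adds +2
Total: 6 + 0 + 0 = 6 states


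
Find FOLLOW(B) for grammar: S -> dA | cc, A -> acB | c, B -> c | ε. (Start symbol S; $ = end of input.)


$ ∈ FOLLOW(S). For each A -> αBβ: add FIRST(β)\{ε} to FOLLOW(B); if β nullable, add FOLLOW(A).
FOLLOW(B) = {$}


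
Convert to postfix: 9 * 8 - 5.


Left to right (same or higher precedence on left)
Postfix: 9 8 * 5 -


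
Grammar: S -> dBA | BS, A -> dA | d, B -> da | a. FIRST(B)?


Per alternative of B: FIRST(da) = {d}; FIRST(a) = {a}
FIRST(B) = {a, d}


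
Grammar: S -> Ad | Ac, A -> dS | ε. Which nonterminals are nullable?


A nonterminal is nullable iff some alternative derives ε (directly, or every symbol in it is nullable)
Nullable: {A}


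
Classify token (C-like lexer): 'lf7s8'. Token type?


Pattern: letter/underscore followed by alphanumerics, not a keyword
Type: IDENTIFIER


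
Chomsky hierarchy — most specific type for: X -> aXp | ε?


Single nonterminal LHS, but a^n p^n is not regular
Classification: Type 2 (Context-Free)


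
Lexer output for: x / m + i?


Scan left to right, longest-match per lexeme
Tokens: ID(x), OP(/), ID(m), OP(+), ID(i)


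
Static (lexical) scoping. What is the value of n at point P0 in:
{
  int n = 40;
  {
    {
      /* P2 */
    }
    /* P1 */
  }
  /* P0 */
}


n declared in the same block as P0
n = 40


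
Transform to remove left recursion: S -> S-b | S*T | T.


Left-recursive alternatives: S-b, S*T; non-recursive: T
Introduce S': S -> TS', S' -> -bS' | *TS' | ε


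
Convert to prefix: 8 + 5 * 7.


'*' binds tighter: tree is (+ 8 (* 5 7))
Prefix: + 8 * 5 7


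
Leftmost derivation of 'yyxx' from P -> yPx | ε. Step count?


Derivation: P => yPx => yyPxx => yyxx
Steps: 3


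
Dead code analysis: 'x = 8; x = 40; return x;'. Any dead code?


first assignment to x is overwritten before any read
Dead: 'x = 8'


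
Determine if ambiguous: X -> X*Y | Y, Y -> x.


precedence layered via separate nonterminal Y: deterministic
Unambiguous


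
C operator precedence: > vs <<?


'<<' is shift (level 8); '>' is relational (level 7)
Higher level binds tighter
'<<' has higher precedence than '>'


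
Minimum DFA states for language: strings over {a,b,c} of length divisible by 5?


Track length mod 5: states 0..4, accept at 0
Minimal DFA: 5 states


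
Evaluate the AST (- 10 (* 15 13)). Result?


Evaluate inner: (* 15 13) = 195
Evaluate root: (- 10 195) = -185
Result: -185


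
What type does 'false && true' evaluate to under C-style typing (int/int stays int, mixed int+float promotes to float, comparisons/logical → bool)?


Operand types: bool && bool
Rule: logical operators take bool operands and yield bool
Result type: bool


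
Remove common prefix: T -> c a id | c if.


Common prefix: 'c'
Factored: T -> c T', T' -> a id | if


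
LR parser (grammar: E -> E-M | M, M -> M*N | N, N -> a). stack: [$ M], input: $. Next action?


lookahead ∉ {*} so M won't extend; reduce E -> M
Action: reduce (E -> M)


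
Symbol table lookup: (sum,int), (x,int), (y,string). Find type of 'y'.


Lookup 'y' → type string


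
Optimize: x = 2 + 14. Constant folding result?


2 + 14 = 16 at compile time
Optimized: x = 16


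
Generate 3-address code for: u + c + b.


Break into single-operator statements:
t1 = u + c
t2 = t1 + b


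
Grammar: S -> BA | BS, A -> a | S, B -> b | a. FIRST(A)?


Per alternative of A: FIRST(a) = {a}; FIRST(S) = {a, b}
FIRST(A) = {a, b}


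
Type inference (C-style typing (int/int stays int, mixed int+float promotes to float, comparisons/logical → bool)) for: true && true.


Operand types: bool && bool
Rule: logical operators take bool operands and yield bool
Result type: bool


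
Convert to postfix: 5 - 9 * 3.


* has higher precedence, evaluate 9*3 first
Postfix: 5 9 3 * -


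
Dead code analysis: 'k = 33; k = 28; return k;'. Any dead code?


first assignment to k is overwritten before any read
Dead: 'k = 33'


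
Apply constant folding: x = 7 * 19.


7 * 19 = 133 at compile time
Optimized: x = 133


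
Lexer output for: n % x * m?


Scan left to right, longest-match per lexeme
Tokens: ID(n), OP(%), ID(x), OP(*), ID(m)


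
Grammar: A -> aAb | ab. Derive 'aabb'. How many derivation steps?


Derivation: A => aAb => aabb
Steps: 2


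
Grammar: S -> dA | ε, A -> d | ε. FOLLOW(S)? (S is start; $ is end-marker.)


$ ∈ FOLLOW(S). For each A -> αBβ: add FIRST(β)\{ε} to FOLLOW(B); if β nullable, add FOLLOW(A).
FOLLOW(S) = {$}


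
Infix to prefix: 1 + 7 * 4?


'*' binds tighter: tree is (+ 1 (* 7 4))
Prefix: + 1 * 7 4


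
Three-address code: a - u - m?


Break into single-operator statements:
t1 = a - u
t2 = t1 - m


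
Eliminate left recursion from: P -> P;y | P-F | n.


Left-recursive alternatives: P;y, P-F; non-recursive: n
Introduce P': P -> nP', P' -> ;yP' | -FP' | ε


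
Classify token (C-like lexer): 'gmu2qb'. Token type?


Pattern: letter/underscore followed by alphanumerics, not a keyword
Type: IDENTIFIER


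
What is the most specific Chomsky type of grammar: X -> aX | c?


Right-linear: every RHS is a terminal or a terminal followed by one nonterminal
Classification: Type 3 (Regular)


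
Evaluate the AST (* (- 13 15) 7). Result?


Evaluate inner: (- 13 15) = -2
Evaluate root: (* -2 7) = -14
Result: -14


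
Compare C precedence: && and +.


'+' is additive (level 9); '&&' is logical AND (level 2)
Higher level binds tighter
'+' has higher precedence than '&&'


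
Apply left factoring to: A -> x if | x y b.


Common prefix: 'x'
Factored: A -> x A', A' -> if | y b


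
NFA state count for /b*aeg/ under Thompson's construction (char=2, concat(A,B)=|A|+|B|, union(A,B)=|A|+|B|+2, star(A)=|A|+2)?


Syntax tree has 4 char leaf(s), 0 union(s), 1 star(s)
chars contribute 4×2 = 8; each union adds +2; each star adds +2
Total: 8 + 0 + 2 = 10 states


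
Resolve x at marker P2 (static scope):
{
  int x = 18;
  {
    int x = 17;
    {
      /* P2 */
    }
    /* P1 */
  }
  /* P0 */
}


P2's block does not declare x; resolves to the enclosing declaration at depth 1
x = 17


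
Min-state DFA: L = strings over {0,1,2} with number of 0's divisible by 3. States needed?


Track (count of 0) mod 3: states 0..2, accept at 0
Minimal DFA: 3 states


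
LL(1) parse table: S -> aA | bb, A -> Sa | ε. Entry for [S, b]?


For [S, b]: 'b' ∈ FIRST(bb)
Entry: S -> bb


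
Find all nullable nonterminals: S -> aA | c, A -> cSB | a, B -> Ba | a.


A nonterminal is nullable iff some alternative derives ε (directly, or every symbol in it is nullable)
Nullable: {}


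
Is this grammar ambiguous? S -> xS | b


right-linear, alternatives start with distinct terminals 'x' vs 'b': unique leftmost derivation
Unambiguous


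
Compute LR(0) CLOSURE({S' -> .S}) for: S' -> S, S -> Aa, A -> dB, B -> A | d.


Start: S' -> .S
For each item with dot before a nonterminal B, add B -> .γ for every B-production
Closure: [S' -> .S, S -> .Aa, A -> .dB]


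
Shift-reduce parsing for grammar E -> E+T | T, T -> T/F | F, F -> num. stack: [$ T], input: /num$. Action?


shift '/' to continue T -> T/F
Action: shift


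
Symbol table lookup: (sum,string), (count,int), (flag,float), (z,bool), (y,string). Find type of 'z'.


Lookup 'z' → type bool


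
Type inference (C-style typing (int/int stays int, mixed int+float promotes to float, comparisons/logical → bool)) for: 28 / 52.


Operand types: int / int
Rule: mixed int/float promotes to float; int/int stays int
Result type: int


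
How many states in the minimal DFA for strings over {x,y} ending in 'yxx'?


Track the longest suffix of input matching a prefix of 'yxx': 4 classes (prefixes of length 0..3)
Minimal DFA: 4 states


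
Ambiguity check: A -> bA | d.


right-linear, alternatives start with distinct terminals 'b' vs 'd': unique leftmost derivation
Unambiguous


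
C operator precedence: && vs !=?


'!=' is equality (level 6); '&&' is logical AND (level 2)
Higher level binds tighter
'!=' has higher precedence than '&&'


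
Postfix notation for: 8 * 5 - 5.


Left to right (same or higher precedence on left)
Postfix: 8 5 * 5 -


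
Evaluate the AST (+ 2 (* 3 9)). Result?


Evaluate inner: (* 3 9) = 27
Evaluate root: (+ 2 27) = 29
Result: 29


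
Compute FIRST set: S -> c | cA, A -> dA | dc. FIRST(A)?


Per alternative of A: FIRST(dA) = {d}; FIRST(dc) = {d}
FIRST(A) = {d}


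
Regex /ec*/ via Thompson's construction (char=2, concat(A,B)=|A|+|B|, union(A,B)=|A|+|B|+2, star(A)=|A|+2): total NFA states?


Syntax tree has 2 char leaf(s), 0 union(s), 1 star(s)
chars contribute 2×2 = 4; each union adds +2; each star adds +2
Total: 4 + 0 + 2 = 6 states


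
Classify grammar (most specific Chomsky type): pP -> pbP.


LHS has context (more than one symbol) and |LHS| ≤ |RHS|
Classification: Type 1 (Context-Sensitive)


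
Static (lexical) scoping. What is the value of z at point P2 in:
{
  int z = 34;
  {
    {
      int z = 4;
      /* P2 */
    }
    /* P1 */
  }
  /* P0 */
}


z declared in the same block as P2
z = 4


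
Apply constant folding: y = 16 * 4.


16 * 4 = 64 at compile time
Optimized: y = 64


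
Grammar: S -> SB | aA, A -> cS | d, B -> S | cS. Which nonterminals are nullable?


A nonterminal is nullable iff some alternative derives ε (directly, or every symbol in it is nullable)
Nullable: {}


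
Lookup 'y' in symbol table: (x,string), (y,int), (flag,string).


Lookup 'y' → type int


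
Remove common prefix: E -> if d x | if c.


Common prefix: 'if'
Factored: E -> if E', E' -> d x | c


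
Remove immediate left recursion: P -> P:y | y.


Left-recursive alternatives: P:y; non-recursive: y
Introduce P': P -> yP', P' -> :yP' | ε


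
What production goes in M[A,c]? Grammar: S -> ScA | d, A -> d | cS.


For [A, c]: 'c' ∈ FIRST(cS)
Entry: A -> cS


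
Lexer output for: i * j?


Scan left to right, longest-match per lexeme
Tokens: ID(i), OP(*), ID(j)


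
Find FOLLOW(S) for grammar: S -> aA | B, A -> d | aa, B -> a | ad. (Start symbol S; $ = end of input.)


$ ∈ FOLLOW(S). For each A -> αBβ: add FIRST(β)\{ε} to FOLLOW(B); if β nullable, add FOLLOW(A).
FOLLOW(S) = {$}


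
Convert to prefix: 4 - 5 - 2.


left-to-right (same/higher precedence on left): tree is (- (- 4 5) 2)
Prefix: - - 4 5 2


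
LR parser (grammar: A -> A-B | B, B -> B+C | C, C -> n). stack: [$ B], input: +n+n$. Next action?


shift '+' to continue B -> B+C
Action: shift


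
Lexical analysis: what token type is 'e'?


Pattern: letter/underscore followed by alphanumerics, not a keyword
Type: IDENTIFIER


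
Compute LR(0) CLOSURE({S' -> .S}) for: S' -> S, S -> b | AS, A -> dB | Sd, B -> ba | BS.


Start: S' -> .S
For each item with dot before a nonterminal B, add B -> .γ for every B-production
Closure: [S' -> .S, S -> .b, S -> .AS, A -> .dB, A -> .Sd]


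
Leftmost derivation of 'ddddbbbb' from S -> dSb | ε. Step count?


Derivation: S => dSb => ddSbb => dddSbbb => ddddSbbbb => ddddbbbb
Steps: 5


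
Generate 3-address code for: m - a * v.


Break into single-operator statements:
t1 = a * v
t2 = m - t1


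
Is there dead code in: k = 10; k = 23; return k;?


first assignment to k is overwritten before any read
Dead: 'k = 10'


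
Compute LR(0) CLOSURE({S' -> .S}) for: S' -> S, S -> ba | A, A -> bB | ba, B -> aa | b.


Start: S' -> .S
For each item with dot before a nonterminal B, add B -> .γ for every B-production
Closure: [S' -> .S, S -> .ba, S -> .A, A -> .bB, A -> .ba]


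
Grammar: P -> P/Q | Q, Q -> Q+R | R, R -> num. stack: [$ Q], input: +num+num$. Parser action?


shift '+' to continue Q -> Q+R
Action: shift


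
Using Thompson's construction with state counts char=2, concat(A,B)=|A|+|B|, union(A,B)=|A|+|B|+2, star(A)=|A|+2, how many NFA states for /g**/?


Syntax tree has 1 char leaf(s), 0 union(s), 2 star(s)
chars contribute 1×2 = 2; each union adds +2; each star adds +2
Total: 2 + 0 + 4 = 6 states


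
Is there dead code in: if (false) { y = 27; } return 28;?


condition is constant false, so the whole block is unreachable
Dead: 'if (false) { y = 27; }'


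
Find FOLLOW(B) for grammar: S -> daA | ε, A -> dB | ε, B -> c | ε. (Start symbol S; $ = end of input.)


$ ∈ FOLLOW(S). For each A -> αBβ: add FIRST(β)\{ε} to FOLLOW(B); if β nullable, add FOLLOW(A).
FOLLOW(B) = {$}


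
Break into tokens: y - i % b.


Scan left to right, longest-match per lexeme
Tokens: ID(y), OP(-), ID(i), OP(%), ID(b)


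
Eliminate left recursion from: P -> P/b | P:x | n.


Left-recursive alternatives: P/b, P:x; non-recursive: n
Introduce P': P -> nP', P' -> /bP' | :xP' | ε


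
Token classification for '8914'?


Pattern: digits only
Type: INTEGER_LITERAL


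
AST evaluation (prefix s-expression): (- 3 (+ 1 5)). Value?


Evaluate inner: (+ 1 5) = 6
Evaluate root: (- 3 6) = -3
Result: -3


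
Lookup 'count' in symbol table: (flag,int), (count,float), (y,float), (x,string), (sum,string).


Lookup 'count' → type float


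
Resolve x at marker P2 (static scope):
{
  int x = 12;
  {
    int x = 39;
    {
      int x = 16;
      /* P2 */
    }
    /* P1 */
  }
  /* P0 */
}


x declared in the same block as P2
x = 16


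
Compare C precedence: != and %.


'%' is multiplicative (level 10); '!=' is equality (level 6)
Higher level binds tighter
'%' has higher precedence than '!='


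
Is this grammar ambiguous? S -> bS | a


right-linear, alternatives start with distinct terminals 'b' vs 'a': unique leftmost derivation
Unambiguous


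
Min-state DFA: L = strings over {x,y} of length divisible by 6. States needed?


Track length mod 6: states 0..5, accept at 0
Minimal DFA: 6 states


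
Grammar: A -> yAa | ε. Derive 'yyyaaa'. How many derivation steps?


Derivation: A => yAa => yyAaa => yyyAaaa => yyyaaa
Steps: 4


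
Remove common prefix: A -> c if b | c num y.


Common prefix: 'c'
Factored: A -> c A', A' -> if b | num y


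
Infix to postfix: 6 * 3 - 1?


Left to right (same or higher precedence on left)
Postfix: 6 3 * 1 -


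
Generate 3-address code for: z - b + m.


Break into single-operator statements:
t1 = z - b
t2 = t1 + m


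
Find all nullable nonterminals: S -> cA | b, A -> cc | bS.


A nonterminal is nullable iff some alternative derives ε (directly, or every symbol in it is nullable)
Nullable: {}
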